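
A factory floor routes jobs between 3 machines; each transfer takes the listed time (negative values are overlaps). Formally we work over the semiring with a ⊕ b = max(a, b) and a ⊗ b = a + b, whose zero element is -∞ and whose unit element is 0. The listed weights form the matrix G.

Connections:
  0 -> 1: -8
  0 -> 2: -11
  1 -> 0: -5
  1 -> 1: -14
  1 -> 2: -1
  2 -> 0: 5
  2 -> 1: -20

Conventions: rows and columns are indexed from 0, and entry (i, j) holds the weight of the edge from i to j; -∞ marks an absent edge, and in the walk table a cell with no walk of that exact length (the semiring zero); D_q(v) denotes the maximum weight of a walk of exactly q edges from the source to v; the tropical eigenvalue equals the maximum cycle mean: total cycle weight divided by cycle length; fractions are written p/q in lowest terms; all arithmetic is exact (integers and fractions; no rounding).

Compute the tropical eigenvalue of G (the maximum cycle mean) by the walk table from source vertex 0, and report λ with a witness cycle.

q=0: [0, -∞, -∞]
q=1: [-∞, -8, -11]
q=2: [-6, -22, -9]
q=3: [-4, -14, -17]
Optimal cycle mean attained by: cycle 0->1->2->0, total (-8) + (-1) + 5, length 3.
Answer: λ = -4/3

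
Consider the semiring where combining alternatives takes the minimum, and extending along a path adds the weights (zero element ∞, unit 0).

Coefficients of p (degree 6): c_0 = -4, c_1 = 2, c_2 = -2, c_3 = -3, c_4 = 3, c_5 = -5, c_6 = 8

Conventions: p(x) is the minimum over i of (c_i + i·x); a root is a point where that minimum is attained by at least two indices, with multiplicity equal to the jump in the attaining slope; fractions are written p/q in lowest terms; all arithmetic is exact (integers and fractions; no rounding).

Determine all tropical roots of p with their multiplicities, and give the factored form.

hull edge (i=0, c=-4) to (i=5, c=-5): slope -1/5, span 5
hull edge (i=5, c=-5) to (i=6, c=8): slope 13, span 1
Factored form: p(x) = 8 ⊗ (x ⊕ (-13)) ⊗ (x ⊕ 1/5) ⊗ (x ⊕ 1/5) ⊗ (x ⊕ 1/5) ⊗ (x ⊕ 1/5) ⊗ (x ⊕ 1/5)
Answer: roots = -13 (mult 1), 1/5 (mult 5)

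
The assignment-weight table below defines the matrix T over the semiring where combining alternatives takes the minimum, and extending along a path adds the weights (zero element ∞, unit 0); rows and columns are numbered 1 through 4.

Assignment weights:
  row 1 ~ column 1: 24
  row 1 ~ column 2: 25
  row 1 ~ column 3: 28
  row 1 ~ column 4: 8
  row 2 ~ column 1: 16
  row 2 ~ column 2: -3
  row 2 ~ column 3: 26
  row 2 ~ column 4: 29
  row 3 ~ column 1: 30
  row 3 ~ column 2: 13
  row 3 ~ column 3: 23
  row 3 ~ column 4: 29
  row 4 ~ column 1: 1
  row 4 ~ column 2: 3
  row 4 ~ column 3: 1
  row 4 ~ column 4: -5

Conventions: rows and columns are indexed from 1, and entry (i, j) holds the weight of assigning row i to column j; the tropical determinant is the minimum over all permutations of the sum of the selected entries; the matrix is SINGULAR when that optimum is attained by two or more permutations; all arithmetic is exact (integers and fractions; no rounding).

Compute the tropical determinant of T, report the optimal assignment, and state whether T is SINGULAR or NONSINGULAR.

σ = (1, 2, 3, 4): 24 + (-3) + 23 + (-5) = 39
σ = (1, 2, 4, 3): 24 + (-3) + 29 + 1 = 51
σ = (1, 3, 2, 4): 24 + 26 + 13 + (-5) = 58
σ = (1, 3, 4, 2): 24 + 26 + 29 + 3 = 82
σ = (1, 4, 2, 3): 24 + 29 + 13 + 1 = 67
σ = (1, 4, 3, 2): 24 + 29 + 23 + 3 = 79
σ = (2, 1, 3, 4): 25 + 16 + 23 + (-5) = 59
σ = (2, 1, 4, 3): 25 + 16 + 29 + 1 = 71
σ = (2, 3, 1, 4): 25 + 26 + 30 + (-5) = 76
σ = (2, 3, 4, 1): 25 + 26 + 29 + 1 = 81
σ = (2, 4, 1, 3): 25 + 29 + 30 + 1 = 85
σ = (2, 4, 3, 1): 25 + 29 + 23 + 1 = 78
σ = (3, 1, 2, 4): 28 + 16 + 13 + (-5) = 52
σ = (3, 1, 4, 2): 28 + 16 + 29 + 3 = 76
σ = (3, 2, 1, 4): 28 + (-3) + 30 + (-5) = 50
σ = (3, 2, 4, 1): 28 + (-3) + 29 + 1 = 55
σ = (3, 4, 1, 2): 28 + 29 + 30 + 3 = 90
σ = (3, 4, 2, 1): 28 + 29 + 13 + 1 = 71
σ = (4, 1, 2, 3): 8 + 16 + 13 + 1 = 38
σ = (4, 1, 3, 2): 8 + 16 + 23 + 3 = 50
σ = (4, 2, 1, 3): 8 + (-3) + 30 + 1 = 36
σ = (4, 2, 3, 1): 8 + (-3) + 23 + 1 = 29
σ = (4, 3, 1, 2): 8 + 26 + 30 + 3 = 67
σ = (4, 3, 2, 1): 8 + 26 + 13 + 1 = 48
Optimal value attained by: σ = (4, 2, 3, 1).
Answer: det⊕(T) = 29; verdict: NONSINGULAR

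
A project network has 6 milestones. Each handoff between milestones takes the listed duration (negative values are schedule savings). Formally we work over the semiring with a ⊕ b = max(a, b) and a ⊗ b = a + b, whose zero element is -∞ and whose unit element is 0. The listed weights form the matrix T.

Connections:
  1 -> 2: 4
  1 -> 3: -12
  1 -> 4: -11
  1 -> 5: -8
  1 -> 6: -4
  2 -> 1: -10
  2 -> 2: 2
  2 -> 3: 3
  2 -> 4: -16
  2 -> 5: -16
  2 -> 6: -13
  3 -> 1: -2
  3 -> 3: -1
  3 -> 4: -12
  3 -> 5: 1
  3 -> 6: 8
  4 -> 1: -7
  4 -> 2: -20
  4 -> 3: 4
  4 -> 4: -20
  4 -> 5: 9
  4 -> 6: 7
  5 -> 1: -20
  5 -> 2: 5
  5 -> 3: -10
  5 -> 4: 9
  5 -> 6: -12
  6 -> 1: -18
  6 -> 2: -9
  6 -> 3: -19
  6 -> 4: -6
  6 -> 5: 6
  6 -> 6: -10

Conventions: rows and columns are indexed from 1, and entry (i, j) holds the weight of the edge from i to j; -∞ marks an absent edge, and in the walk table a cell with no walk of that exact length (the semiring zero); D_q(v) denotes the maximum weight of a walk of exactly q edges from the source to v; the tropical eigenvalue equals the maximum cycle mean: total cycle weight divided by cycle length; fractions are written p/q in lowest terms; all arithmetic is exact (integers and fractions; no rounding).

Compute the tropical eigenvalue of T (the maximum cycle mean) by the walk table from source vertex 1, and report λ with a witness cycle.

q=0: [0, -∞, -∞, -∞, -∞, -∞]
q=1: [-∞, 4, -12, -11, -8, -4]
q=2: [-6, 6, 7, 1, 2, -4]
q=3: [5, 8, 9, 11, 10, 15]
q=4: [7, 15, 15, 19, 21, 18]
q=5: [13, 26, 23, 30, 28, 26]
q=6: [23, 33, 34, 37, 39, 37]
Optimal cycle mean attained by: cycle 4->5->4, total 9 + 9, length 2.
Answer: λ = 9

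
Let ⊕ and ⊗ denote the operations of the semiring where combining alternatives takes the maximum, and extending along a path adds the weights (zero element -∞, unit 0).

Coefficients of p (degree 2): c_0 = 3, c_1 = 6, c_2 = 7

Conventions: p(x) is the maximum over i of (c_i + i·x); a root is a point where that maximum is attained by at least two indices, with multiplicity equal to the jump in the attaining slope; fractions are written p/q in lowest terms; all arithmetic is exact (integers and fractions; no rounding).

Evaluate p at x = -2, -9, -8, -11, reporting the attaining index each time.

p(-2) = max(3+0·(-2)=3, 6+1·(-2)=4, 7+2·(-2)=3) = 4 (attained by i=1)
p(-9) = max(3+0·(-9)=3, 6+1·(-9)=-3, 7+2·(-9)=-11) = 3 (attained by i=0)
p(-8) = max(3+0·(-8)=3, 6+1·(-8)=-2, 7+2·(-8)=-9) = 3 (attained by i=0)
p(-11) = max(3+0·(-11)=3, 6+1·(-11)=-5, 7+2·(-11)=-15) = 3 (attained by i=0)
Answer: p(-2) = 4; p(-9) = 3; p(-8) = 3; p(-11) = 3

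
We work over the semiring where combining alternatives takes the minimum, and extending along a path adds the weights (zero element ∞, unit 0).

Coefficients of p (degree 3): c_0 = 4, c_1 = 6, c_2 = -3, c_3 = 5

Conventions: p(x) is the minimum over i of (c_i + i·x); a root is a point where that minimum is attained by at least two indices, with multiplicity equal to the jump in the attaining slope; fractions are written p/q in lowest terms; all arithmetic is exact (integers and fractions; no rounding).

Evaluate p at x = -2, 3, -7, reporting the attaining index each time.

p(-2) = min(4+0·(-2)=4, 6+1·(-2)=4, -3+2·(-2)=-7, 5+3·(-2)=-1) = -7 (attained by i=2)
p(3) = min(4+0·3=4, 6+1·3=9, -3+2·3=3, 5+3·3=14) = 3 (attained by i=2)
p(-7) = min(4+0·(-7)=4, 6+1·(-7)=-1, -3+2·(-7)=-17, 5+3·(-7)=-16) = -17 (attained by i=2)
Answer: p(-2) = -7; p(3) = 3; p(-7) = -17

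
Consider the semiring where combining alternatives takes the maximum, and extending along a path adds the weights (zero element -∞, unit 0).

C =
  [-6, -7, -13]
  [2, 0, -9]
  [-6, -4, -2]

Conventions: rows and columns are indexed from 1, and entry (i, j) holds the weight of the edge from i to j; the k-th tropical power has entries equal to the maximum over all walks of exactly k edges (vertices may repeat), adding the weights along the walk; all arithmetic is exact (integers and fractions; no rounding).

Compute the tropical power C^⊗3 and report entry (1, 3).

C^⊗2:
  [-5, -7, -15]
  [2, 0, -9]
  [-2, -4, -4]
C^⊗3:
  [-5, -7, -16]
  [2, 0, -9]
  [-2, -4, -6]
Key observation: the optimum is the walk 1->2->2->3, with weight (-7) + 0 + (-9) = -16.
Optimal value attained by: walk 1->2->2->3.
Answer: (C^⊗3)[1][3] = -16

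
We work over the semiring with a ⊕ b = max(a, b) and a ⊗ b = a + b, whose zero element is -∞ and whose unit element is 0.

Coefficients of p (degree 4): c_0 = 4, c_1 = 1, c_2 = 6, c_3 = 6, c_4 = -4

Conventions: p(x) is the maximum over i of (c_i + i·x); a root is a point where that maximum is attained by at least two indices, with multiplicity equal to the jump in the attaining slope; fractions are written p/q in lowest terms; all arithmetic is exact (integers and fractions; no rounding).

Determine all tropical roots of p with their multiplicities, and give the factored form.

hull edge (i=0, c=4) to (i=2, c=6): slope 1, span 2
hull edge (i=2, c=6) to (i=3, c=6): slope 0, span 1
hull edge (i=3, c=6) to (i=4, c=-4): slope -10, span 1
Factored form: p(x) = -4 ⊗ (x ⊕ (-1)) ⊗ (x ⊕ (-1)) ⊗ (x ⊕ 0) ⊗ (x ⊕ 10)
Answer: roots = -1 (mult 2), 0 (mult 1), 10 (mult 1)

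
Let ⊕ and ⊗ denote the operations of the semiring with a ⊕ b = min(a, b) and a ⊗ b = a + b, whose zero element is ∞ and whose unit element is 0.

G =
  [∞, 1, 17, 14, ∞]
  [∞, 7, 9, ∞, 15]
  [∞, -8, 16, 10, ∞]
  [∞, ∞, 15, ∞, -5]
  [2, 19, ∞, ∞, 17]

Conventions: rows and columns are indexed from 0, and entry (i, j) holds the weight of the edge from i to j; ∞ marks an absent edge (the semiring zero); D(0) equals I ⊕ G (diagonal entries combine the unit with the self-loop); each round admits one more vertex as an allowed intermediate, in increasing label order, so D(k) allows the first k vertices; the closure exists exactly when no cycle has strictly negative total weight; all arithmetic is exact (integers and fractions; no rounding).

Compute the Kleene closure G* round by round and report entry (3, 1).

D(0):
  [0, 1, 17, 14, ∞]
  [∞, 0, 9, ∞, 15]
  [∞, -8, 0, 10, ∞]
  [∞, ∞, 15, 0, -5]
  [2, 19, ∞, ∞, 0]
D(1):
  [0, 1, 17, 14, ∞]
  [∞, 0, 9, ∞, 15]
  [∞, -8, 0, 10, ∞]
  [∞, ∞, 15, 0, -5]
  [2, 3, 19, 16, 0]
D(2):
  [0, 1, 10, 14, 16]
  [∞, 0, 9, ∞, 15]
  [∞, -8, 0, 10, 7]
  [∞, ∞, 15, 0, -5]
  [2, 3, 12, 16, 0]
D(3):
  [0, 1, 10, 14, 16]
  [∞, 0, 9, 19, 15]
  [∞, -8, 0, 10, 7]
  [∞, 7, 15, 0, -5]
  [2, 3, 12, 16, 0]
D(4):
  [0, 1, 10, 14, 9]
  [∞, 0, 9, 19, 14]
  [∞, -8, 0, 10, 5]
  [∞, 7, 15, 0, -5]
  [2, 3, 12, 16, 0]
D(5):
  [0, 1, 10, 14, 9]
  [16, 0, 9, 19, 14]
  [7, -8, 0, 10, 5]
  [-3, -2, 7, 0, -5]
  [2, 3, 12, 16, 0]
Answer: G*[3][1] = -2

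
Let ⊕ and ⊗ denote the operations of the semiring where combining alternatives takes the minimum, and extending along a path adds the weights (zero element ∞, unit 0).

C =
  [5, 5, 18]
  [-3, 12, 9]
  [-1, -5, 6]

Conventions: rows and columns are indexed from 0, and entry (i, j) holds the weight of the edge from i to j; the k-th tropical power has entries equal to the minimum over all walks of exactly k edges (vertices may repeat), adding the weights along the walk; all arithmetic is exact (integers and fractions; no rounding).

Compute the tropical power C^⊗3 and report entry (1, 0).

C^⊗2:
  [2, 10, 14]
  [2, 2, 15]
  [-8, 1, 4]
C^⊗3:
  [7, 7, 19]
  [-1, 7, 11]
  [-3, -3, 10]
Key observation: the optimum is the walk 1->0->1->0, with weight (-3) + 5 + (-3) = -1.
Optimal value attained by: walk 1->0->1->0.
Answer: (C^⊗3)[1][0] = -1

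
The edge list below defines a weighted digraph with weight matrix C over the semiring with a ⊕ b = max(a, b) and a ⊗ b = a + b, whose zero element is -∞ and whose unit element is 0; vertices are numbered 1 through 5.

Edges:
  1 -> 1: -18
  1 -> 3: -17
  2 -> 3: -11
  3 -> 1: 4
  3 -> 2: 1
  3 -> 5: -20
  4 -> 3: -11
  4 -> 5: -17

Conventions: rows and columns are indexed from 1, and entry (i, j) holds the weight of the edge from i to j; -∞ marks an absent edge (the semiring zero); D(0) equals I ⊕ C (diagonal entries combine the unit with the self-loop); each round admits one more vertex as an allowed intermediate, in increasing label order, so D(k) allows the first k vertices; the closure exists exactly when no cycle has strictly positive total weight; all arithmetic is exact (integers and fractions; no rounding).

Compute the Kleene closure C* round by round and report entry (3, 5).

D(0):
  [0, -∞, -17, -∞, -∞]
  [-∞, 0, -11, -∞, -∞]
  [4, 1, 0, -∞, -20]
  [-∞, -∞, -11, 0, -17]
  [-∞, -∞, -∞, -∞, 0]
D(1):
  [0, -∞, -17, -∞, -∞]
  [-∞, 0, -11, -∞, -∞]
  [4, 1, 0, -∞, -20]
  [-∞, -∞, -11, 0, -17]
  [-∞, -∞, -∞, -∞, 0]
D(2):
  [0, -∞, -17, -∞, -∞]
  [-∞, 0, -11, -∞, -∞]
  [4, 1, 0, -∞, -20]
  [-∞, -∞, -11, 0, -17]
  [-∞, -∞, -∞, -∞, 0]
D(3):
  [0, -16, -17, -∞, -37]
  [-7, 0, -11, -∞, -31]
  [4, 1, 0, -∞, -20]
  [-7, -10, -11, 0, -17]
  [-∞, -∞, -∞, -∞, 0]
D(4):
  [0, -16, -17, -∞, -37]
  [-7, 0, -11, -∞, -31]
  [4, 1, 0, -∞, -20]
  [-7, -10, -11, 0, -17]
  [-∞, -∞, -∞, -∞, 0]
D(5):
  [0, -16, -17, -∞, -37]
  [-7, 0, -11, -∞, -31]
  [4, 1, 0, -∞, -20]
  [-7, -10, -11, 0, -17]
  [-∞, -∞, -∞, -∞, 0]
Answer: C*[3][5] = -20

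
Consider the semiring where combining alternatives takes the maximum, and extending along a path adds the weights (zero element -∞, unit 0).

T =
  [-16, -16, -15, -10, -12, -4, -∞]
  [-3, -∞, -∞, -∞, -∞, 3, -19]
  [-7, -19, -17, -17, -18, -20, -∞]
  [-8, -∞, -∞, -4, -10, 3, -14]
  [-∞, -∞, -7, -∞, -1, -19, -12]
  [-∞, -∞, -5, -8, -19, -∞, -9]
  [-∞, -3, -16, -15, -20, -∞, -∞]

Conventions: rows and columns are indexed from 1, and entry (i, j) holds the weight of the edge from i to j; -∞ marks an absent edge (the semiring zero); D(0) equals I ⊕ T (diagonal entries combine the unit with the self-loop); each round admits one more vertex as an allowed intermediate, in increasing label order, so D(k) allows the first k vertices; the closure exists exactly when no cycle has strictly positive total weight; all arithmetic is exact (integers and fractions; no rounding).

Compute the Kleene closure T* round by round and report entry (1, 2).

D(0):
  [0, -16, -15, -10, -12, -4, -∞]
  [-3, 0, -∞, -∞, -∞, 3, -19]
  [-7, -19, 0, -17, -18, -20, -∞]
  [-8, -∞, -∞, 0, -10, 3, -14]
  [-∞, -∞, -7, -∞, 0, -19, -12]
  [-∞, -∞, -5, -8, -19, 0, -9]
  [-∞, -3, -16, -15, -20, -∞, 0]
D(1):
  [0, -16, -15, -10, -12, -4, -∞]
  [-3, 0, -18, -13, -15, 3, -19]
  [-7, -19, 0, -17, -18, -11, -∞]
  [-8, -24, -23, 0, -10, 3, -14]
  [-∞, -∞, -7, -∞, 0, -19, -12]
  [-∞, -∞, -5, -8, -19, 0, -9]
  [-∞, -3, -16, -15, -20, -∞, 0]
D(2):
  [0, -16, -15, -10, -12, -4, -35]
  [-3, 0, -18, -13, -15, 3, -19]
  [-7, -19, 0, -17, -18, -11, -38]
  [-8, -24, -23, 0, -10, 3, -14]
  [-∞, -∞, -7, -∞, 0, -19, -12]
  [-∞, -∞, -5, -8, -19, 0, -9]
  [-6, -3, -16, -15, -18, 0, 0]
D(3):
  [0, -16, -15, -10, -12, -4, -35]
  [-3, 0, -18, -13, -15, 3, -19]
  [-7, -19, 0, -17, -18, -11, -38]
  [-8, -24, -23, 0, -10, 3, -14]
  [-14, -26, -7, -24, 0, -18, -12]
  [-12, -24, -5, -8, -19, 0, -9]
  [-6, -3, -16, -15, -18, 0, 0]
D(4):
  [0, -16, -15, -10, -12, -4, -24]
  [-3, 0, -18, -13, -15, 3, -19]
  [-7, -19, 0, -17, -18, -11, -31]
  [-8, -24, -23, 0, -10, 3, -14]
  [-14, -26, -7, -24, 0, -18, -12]
  [-12, -24, -5, -8, -18, 0, -9]
  [-6, -3, -16, -15, -18, 0, 0]
D(5):
  [0, -16, -15, -10, -12, -4, -24]
  [-3, 0, -18, -13, -15, 3, -19]
  [-7, -19, 0, -17, -18, -11, -30]
  [-8, -24, -17, 0, -10, 3, -14]
  [-14, -26, -7, -24, 0, -18, -12]
  [-12, -24, -5, -8, -18, 0, -9]
  [-6, -3, -16, -15, -18, 0, 0]
D(6):
  [0, -16, -9, -10, -12, -4, -13]
  [-3, 0, -2, -5, -15, 3, -6]
  [-7, -19, 0, -17, -18, -11, -20]
  [-8, -21, -2, 0, -10, 3, -6]
  [-14, -26, -7, -24, 0, -18, -12]
  [-12, -24, -5, -8, -18, 0, -9]
  [-6, -3, -5, -8, -18, 0, 0]
D(7):
  [0, -16, -9, -10, -12, -4, -13]
  [-3, 0, -2, -5, -15, 3, -6]
  [-7, -19, 0, -17, -18, -11, -20]
  [-8, -9, -2, 0, -10, 3, -6]
  [-14, -15, -7, -20, 0, -12, -12]
  [-12, -12, -5, -8, -18, 0, -9]
  [-6, -3, -5, -8, -18, 0, 0]
Answer: T*[1][2] = -16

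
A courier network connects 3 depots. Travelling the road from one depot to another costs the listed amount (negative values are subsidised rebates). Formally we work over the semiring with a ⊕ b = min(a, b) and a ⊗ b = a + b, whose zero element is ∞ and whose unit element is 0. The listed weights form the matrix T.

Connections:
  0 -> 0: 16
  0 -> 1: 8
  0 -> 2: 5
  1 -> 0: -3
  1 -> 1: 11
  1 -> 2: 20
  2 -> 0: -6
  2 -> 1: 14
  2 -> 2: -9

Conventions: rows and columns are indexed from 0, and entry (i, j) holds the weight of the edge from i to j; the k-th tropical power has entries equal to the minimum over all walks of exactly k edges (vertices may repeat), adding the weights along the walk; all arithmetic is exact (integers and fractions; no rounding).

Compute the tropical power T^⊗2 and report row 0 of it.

T^⊗2:
  [-1, 19, -4]
  [8, 5, 2]
  [-15, 2, -18]
Answer: row 0 of T^⊗2 = [-1, 19, -4]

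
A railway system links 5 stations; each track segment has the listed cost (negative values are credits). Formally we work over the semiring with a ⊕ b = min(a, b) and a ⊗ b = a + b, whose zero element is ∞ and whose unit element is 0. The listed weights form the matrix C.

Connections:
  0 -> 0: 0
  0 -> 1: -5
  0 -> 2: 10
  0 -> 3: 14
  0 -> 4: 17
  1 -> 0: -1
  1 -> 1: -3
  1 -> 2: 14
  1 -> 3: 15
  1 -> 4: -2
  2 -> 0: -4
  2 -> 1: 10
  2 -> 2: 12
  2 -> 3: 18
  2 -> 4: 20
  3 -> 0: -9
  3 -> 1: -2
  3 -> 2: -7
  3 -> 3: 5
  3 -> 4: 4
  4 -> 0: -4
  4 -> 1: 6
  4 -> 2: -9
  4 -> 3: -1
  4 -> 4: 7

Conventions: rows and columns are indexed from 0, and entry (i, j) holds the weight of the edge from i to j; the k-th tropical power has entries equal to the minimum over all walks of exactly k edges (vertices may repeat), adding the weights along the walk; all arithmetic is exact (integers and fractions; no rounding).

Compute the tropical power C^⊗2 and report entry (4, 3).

C^⊗2:
  [-6, -8, 7, 10, -7]
  [-6, -6, -11, -3, -5]
  [-4, -9, 6, 10, 8]
  [-11, -14, -5, 3, -4]
  [-13, -9, -8, 4, 3]
Key observation: the optimum is the walk 4->3->3, with weight (-1) + 5 = 4.
Optimal value attained by: walk 4->3->3.
Answer: (C^⊗2)[4][3] = 4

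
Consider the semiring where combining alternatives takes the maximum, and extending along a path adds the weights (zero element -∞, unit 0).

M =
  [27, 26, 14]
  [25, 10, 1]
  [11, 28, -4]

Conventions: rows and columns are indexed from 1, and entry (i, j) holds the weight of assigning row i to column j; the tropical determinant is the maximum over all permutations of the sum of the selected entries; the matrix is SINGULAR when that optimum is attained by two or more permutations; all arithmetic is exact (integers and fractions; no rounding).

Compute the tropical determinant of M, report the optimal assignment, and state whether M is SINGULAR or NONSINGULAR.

σ = (1, 2, 3): 27 + 10 + (-4) = 33
σ = (1, 3, 2): 27 + 1 + 28 = 56
σ = (2, 1, 3): 26 + 25 + (-4) = 47
σ = (2, 3, 1): 26 + 1 + 11 = 38
σ = (3, 1, 2): 14 + 25 + 28 = 67
σ = (3, 2, 1): 14 + 10 + 11 = 35
Optimal value attained by: σ = (3, 1, 2).
Answer: det⊕(M) = 67; verdict: NONSINGULAR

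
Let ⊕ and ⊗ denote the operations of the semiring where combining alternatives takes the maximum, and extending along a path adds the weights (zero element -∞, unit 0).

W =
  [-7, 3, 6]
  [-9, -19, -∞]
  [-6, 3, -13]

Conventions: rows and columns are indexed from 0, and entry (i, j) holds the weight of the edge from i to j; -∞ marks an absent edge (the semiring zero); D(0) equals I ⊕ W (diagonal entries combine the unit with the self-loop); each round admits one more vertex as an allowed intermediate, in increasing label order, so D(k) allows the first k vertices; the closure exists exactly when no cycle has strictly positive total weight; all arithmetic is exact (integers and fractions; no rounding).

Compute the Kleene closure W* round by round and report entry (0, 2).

D(0):
  [0, 3, 6]
  [-9, 0, -∞]
  [-6, 3, 0]
D(1):
  [0, 3, 6]
  [-9, 0, -3]
  [-6, 3, 0]
D(2):
  [0, 3, 6]
  [-9, 0, -3]
  [-6, 3, 0]
D(3):
  [0, 9, 6]
  [-9, 0, -3]
  [-6, 3, 0]
Answer: W*[0][2] = 6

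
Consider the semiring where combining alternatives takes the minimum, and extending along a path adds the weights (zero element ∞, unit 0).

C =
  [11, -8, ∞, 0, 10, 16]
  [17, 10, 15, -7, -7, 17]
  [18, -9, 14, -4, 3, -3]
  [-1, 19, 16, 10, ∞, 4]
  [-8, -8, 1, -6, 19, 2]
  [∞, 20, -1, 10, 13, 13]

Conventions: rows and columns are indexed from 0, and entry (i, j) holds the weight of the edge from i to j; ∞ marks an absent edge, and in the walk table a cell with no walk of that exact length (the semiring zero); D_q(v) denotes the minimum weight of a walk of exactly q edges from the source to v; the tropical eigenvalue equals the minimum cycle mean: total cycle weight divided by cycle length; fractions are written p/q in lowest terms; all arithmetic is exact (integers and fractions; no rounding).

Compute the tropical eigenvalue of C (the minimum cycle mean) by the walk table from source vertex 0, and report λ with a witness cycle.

q=0: [0, ∞, ∞, ∞, ∞, ∞]
q=1: [11, -8, ∞, 0, 10, 16]
q=2: [-1, 2, 7, -15, -15, 4]
q=3: [-23, -23, -14, -21, -5, -13]
q=4: [-22, -31, -14, -30, -30, -17]
q=5: [-38, -38, -29, -38, -38, -28]
q=6: [-46, -46, -37, -45, -45, -36]
Optimal cycle mean attained by: cycle 0->1->4->0, total (-8) + (-7) + (-8), length 3.
Answer: λ = -23/3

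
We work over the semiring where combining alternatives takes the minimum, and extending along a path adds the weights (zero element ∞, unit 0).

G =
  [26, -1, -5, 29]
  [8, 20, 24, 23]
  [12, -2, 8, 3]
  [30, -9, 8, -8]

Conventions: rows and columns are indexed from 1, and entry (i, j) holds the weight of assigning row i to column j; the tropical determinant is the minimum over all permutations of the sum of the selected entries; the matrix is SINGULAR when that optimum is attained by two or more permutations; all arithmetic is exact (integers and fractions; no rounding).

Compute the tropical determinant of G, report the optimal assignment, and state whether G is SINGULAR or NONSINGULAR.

σ = (1, 2, 3, 4): 26 + 20 + 8 + (-8) = 46
σ = (1, 2, 4, 3): 26 + 20 + 3 + 8 = 57
σ = (1, 3, 2, 4): 26 + 24 + (-2) + (-8) = 40
σ = (1, 3, 4, 2): 26 + 24 + 3 + (-9) = 44
σ = (1, 4, 2, 3): 26 + 23 + (-2) + 8 = 55
σ = (1, 4, 3, 2): 26 + 23 + 8 + (-9) = 48
σ = (2, 1, 3, 4): (-1) + 8 + 8 + (-8) = 7
σ = (2, 1, 4, 3): (-1) + 8 + 3 + 8 = 18
σ = (2, 3, 1, 4): (-1) + 24 + 12 + (-8) = 27
σ = (2, 3, 4, 1): (-1) + 24 + 3 + 30 = 56
σ = (2, 4, 1, 3): (-1) + 23 + 12 + 8 = 42
σ = (2, 4, 3, 1): (-1) + 23 + 8 + 30 = 60
σ = (3, 1, 2, 4): (-5) + 8 + (-2) + (-8) = -7
σ = (3, 1, 4, 2): (-5) + 8 + 3 + (-9) = -3
σ = (3, 2, 1, 4): (-5) + 20 + 12 + (-8) = 19
σ = (3, 2, 4, 1): (-5) + 20 + 3 + 30 = 48
σ = (3, 4, 1, 2): (-5) + 23 + 12 + (-9) = 21
σ = (3, 4, 2, 1): (-5) + 23 + (-2) + 30 = 46
σ = (4, 1, 2, 3): 29 + 8 + (-2) + 8 = 43
σ = (4, 1, 3, 2): 29 + 8 + 8 + (-9) = 36
σ = (4, 2, 1, 3): 29 + 20 + 12 + 8 = 69
σ = (4, 2, 3, 1): 29 + 20 + 8 + 30 = 87
σ = (4, 3, 1, 2): 29 + 24 + 12 + (-9) = 56
σ = (4, 3, 2, 1): 29 + 24 + (-2) + 30 = 81
Optimal value attained by: σ = (3, 1, 2, 4).
Answer: det⊕(G) = -7; verdict: NONSINGULAR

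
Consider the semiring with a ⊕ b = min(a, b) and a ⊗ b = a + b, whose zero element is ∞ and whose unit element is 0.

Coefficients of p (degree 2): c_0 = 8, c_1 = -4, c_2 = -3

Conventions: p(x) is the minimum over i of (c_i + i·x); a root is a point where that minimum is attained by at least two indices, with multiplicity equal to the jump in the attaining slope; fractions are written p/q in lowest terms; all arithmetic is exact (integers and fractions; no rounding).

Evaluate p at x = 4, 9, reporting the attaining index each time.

p(4) = min(8+0·4=8, -4+1·4=0, -3+2·4=5) = 0 (attained by i=1)
p(9) = min(8+0·9=8, -4+1·9=5, -3+2·9=15) = 5 (attained by i=1)
Answer: p(4) = 0; p(9) = 5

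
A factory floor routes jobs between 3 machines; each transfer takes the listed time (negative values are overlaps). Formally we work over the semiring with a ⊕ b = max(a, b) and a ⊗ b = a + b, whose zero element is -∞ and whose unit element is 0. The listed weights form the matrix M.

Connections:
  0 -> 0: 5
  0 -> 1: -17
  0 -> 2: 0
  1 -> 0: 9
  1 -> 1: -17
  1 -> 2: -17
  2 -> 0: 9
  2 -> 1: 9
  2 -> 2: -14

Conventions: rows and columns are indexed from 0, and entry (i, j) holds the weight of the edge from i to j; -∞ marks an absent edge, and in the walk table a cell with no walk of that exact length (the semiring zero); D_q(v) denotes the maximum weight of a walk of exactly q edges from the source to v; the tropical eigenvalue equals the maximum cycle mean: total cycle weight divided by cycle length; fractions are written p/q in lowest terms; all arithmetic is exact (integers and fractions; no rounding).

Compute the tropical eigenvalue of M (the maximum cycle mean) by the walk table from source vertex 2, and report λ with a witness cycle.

q=0: [-∞, -∞, 0]
q=1: [9, 9, -14]
q=2: [18, -5, 9]
q=3: [23, 18, 18]
Optimal cycle mean attained by: cycle 0->2->1->0, total 0 + 9 + 9, length 3.
Answer: λ = 6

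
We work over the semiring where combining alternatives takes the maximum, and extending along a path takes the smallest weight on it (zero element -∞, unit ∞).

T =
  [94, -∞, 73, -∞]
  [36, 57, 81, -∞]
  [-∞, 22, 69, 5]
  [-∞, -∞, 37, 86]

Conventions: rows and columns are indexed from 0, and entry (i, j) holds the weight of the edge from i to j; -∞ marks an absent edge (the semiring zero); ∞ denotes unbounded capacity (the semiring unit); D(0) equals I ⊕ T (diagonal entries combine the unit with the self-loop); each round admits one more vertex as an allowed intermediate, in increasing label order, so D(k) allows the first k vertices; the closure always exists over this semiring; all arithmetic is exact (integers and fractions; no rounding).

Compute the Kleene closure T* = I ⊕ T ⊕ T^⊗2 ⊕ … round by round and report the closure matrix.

D(0):
  [∞, -∞, 73, -∞]
  [36, ∞, 81, -∞]
  [-∞, 22, ∞, 5]
  [-∞, -∞, 37, ∞]
D(1):
  [∞, -∞, 73, -∞]
  [36, ∞, 81, -∞]
  [-∞, 22, ∞, 5]
  [-∞, -∞, 37, ∞]
D(2):
  [∞, -∞, 73, -∞]
  [36, ∞, 81, -∞]
  [22, 22, ∞, 5]
  [-∞, -∞, 37, ∞]
D(3):
  [∞, 22, 73, 5]
  [36, ∞, 81, 5]
  [22, 22, ∞, 5]
  [22, 22, 37, ∞]
D(4):
  [∞, 22, 73, 5]
  [36, ∞, 81, 5]
  [22, 22, ∞, 5]
  [22, 22, 37, ∞]
Answer: T* = [[∞, 22, 73, 5], [36, ∞, 81, 5], [22, 22, ∞, 5], [22, 22, 37, ∞]]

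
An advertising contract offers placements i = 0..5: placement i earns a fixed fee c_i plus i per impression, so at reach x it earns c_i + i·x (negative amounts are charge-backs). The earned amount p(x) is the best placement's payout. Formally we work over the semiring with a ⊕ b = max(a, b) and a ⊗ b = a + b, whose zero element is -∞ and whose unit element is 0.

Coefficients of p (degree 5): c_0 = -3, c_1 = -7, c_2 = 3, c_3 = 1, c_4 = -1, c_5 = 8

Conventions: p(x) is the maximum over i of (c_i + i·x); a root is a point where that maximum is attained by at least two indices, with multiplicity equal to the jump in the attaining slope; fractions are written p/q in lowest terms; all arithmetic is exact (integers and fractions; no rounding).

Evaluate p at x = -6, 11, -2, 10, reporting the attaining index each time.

p(-6) = max(-3+0·(-6)=-3, -7+1·(-6)=-13, 3+2·(-6)=-9, 1+3·(-6)=-17, -1+4·(-6)=-25, 8+5·(-6)=-22) = -3 (attained by i=0)
p(11) = max(-3+0·11=-3, -7+1·11=4, 3+2·11=25, 1+3·11=34, -1+4·11=43, 8+5·11=63) = 63 (attained by i=5)
p(-2) = max(-3+0·(-2)=-3, -7+1·(-2)=-9, 3+2·(-2)=-1, 1+3·(-2)=-5, -1+4·(-2)=-9, 8+5·(-2)=-2) = -1 (attained by i=2)
p(10) = max(-3+0·10=-3, -7+1·10=3, 3+2·10=23, 1+3·10=31, -1+4·10=39, 8+5·10=58) = 58 (attained by i=5)
Answer: p(-6) = -3; p(11) = 63; p(-2) = -1; p(10) = 58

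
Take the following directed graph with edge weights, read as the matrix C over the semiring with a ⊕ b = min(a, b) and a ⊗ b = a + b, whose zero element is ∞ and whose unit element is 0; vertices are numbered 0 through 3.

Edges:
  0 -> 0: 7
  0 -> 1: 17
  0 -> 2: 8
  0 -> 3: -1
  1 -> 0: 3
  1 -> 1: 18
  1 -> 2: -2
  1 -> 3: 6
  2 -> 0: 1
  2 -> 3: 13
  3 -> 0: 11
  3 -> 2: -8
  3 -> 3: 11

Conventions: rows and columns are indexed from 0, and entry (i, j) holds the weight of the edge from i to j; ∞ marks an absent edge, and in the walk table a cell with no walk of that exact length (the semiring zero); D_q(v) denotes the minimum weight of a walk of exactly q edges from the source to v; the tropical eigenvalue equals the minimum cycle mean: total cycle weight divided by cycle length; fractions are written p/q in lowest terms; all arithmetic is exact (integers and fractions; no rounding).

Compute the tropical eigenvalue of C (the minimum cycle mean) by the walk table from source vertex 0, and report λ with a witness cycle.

q=0: [0, ∞, ∞, ∞]
q=1: [7, 17, 8, -1]
q=2: [9, 24, -9, 6]
q=3: [-8, 26, -2, 4]
q=4: [-1, 9, -4, -9]
Optimal cycle mean attained by: cycle 0->3->2->0, total (-1) + (-8) + 1, length 3.
Answer: λ = -8/3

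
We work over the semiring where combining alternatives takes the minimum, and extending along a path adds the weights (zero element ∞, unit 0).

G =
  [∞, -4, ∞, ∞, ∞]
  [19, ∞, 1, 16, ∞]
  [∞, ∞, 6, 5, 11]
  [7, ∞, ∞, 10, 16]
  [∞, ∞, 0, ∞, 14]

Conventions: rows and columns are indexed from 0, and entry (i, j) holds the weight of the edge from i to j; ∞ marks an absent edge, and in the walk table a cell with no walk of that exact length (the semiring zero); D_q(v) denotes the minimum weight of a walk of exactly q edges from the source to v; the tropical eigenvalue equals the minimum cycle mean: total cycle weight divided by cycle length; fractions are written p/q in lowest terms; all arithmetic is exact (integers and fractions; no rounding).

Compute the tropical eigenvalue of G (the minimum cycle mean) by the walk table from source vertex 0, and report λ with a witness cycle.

q=0: [0, ∞, ∞, ∞, ∞]
q=1: [∞, -4, ∞, ∞, ∞]
q=2: [15, ∞, -3, 12, ∞]
q=3: [19, 11, 3, 2, 8]
q=4: [9, 15, 8, 8, 14]
q=5: [15, 5, 14, 13, 19]
Optimal cycle mean attained by: cycle 0->1->2->3->0, total (-4) + 1 + 5 + 7, length 4.
Answer: λ = 9/4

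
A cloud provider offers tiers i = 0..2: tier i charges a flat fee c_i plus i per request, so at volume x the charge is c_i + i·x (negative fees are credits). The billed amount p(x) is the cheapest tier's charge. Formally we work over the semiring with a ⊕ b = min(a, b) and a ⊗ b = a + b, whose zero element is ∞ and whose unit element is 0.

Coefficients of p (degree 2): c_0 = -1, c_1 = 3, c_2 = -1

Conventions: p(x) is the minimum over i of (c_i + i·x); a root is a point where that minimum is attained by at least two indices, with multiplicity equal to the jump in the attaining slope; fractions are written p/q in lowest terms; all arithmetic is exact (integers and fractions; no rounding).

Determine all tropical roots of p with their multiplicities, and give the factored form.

hull edge (i=0, c=-1) to (i=2, c=-1): slope 0, span 2
Factored form: p(x) = -1 ⊗ (x ⊕ 0) ⊗ (x ⊕ 0)
Answer: roots = 0 (mult 2)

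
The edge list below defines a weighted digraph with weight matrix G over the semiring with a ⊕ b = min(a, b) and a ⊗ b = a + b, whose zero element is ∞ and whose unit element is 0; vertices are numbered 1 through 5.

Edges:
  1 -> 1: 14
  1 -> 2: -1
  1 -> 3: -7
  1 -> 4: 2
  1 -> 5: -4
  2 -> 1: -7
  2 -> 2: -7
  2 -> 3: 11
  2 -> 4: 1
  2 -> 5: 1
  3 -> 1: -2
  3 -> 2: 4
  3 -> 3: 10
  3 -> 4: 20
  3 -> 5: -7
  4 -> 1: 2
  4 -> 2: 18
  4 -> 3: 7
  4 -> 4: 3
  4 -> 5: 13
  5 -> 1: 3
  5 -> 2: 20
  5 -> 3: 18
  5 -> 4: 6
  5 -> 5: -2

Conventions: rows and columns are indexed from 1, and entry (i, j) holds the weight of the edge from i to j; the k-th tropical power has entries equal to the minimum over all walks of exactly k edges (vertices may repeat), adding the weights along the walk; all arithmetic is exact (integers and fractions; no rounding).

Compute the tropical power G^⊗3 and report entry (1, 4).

G^⊗2:
  [-9, -8, 3, 0, -14]
  [-14, -14, -14, -6, -11]
  [-4, -3, -9, -1, -9]
  [5, 1, -5, 4, -2]
  [1, 2, -4, 4, -4]
G^⊗3:
  [-15, -15, -16, -8, -16]
  [-21, -21, -21, -13, -21]
  [-11, -10, -11, -3, -16]
  [-7, -6, -2, 2, -12]
  [-6, -5, -6, 2, -11]
Key observation: the optimum is the walk 1->3->5->4, with weight (-7) + (-7) + 6 = -8.
Optimal value attained by: walk 1->3->5->4.
Answer: (G^⊗3)[1][4] = -8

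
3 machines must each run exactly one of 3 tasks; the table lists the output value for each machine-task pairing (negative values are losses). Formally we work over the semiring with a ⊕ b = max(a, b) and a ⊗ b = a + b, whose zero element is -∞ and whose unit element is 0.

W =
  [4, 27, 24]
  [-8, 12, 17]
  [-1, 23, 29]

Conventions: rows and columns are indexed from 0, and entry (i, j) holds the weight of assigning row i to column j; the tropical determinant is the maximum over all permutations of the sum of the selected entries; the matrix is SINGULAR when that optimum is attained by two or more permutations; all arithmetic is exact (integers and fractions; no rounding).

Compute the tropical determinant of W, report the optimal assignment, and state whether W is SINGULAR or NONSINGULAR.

σ = (0, 1, 2): 4 + 12 + 29 = 45
σ = (0, 2, 1): 4 + 17 + 23 = 44
σ = (1, 0, 2): 27 + (-8) + 29 = 48
σ = (1, 2, 0): 27 + 17 + (-1) = 43
σ = (2, 0, 1): 24 + (-8) + 23 = 39
σ = (2, 1, 0): 24 + 12 + (-1) = 35
Optimal value attained by: σ = (1, 0, 2).
Answer: det⊕(W) = 48; verdict: NONSINGULAR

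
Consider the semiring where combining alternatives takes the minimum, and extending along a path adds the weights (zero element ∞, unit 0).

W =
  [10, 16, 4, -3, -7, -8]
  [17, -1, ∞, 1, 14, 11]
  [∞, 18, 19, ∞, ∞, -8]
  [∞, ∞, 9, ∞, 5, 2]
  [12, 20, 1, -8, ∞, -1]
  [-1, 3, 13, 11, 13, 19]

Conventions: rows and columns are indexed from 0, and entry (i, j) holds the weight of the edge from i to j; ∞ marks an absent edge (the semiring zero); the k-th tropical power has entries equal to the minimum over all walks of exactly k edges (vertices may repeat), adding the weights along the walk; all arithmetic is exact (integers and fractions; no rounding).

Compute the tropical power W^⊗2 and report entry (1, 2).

W^⊗2:
  [-9, -5, -6, -15, 2, -8]
  [10, -2, 10, 0, 6, 3]
  [-9, -5, 5, 3, 5, 11]
  [1, 5, 6, -3, 15, 1]
  [-2, 2, 1, 9, -3, -7]
  [9, 2, 3, -4, -8, -9]
Key observation: the optimum is the walk 1->3->2, with weight 1 + 9 = 10.
Optimal value attained by: walk 1->3->2.
Answer: (W^⊗2)[1][2] = 10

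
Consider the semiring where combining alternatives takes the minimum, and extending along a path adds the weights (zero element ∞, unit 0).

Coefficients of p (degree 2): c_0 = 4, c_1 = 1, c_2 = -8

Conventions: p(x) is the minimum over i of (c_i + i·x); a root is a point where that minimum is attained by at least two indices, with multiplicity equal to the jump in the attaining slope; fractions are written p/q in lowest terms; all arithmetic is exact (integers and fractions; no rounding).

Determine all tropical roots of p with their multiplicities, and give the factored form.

hull edge (i=0, c=4) to (i=2, c=-8): slope -6, span 2
Factored form: p(x) = -8 ⊗ (x ⊕ 6) ⊗ (x ⊕ 6)
Answer: roots = 6 (mult 2)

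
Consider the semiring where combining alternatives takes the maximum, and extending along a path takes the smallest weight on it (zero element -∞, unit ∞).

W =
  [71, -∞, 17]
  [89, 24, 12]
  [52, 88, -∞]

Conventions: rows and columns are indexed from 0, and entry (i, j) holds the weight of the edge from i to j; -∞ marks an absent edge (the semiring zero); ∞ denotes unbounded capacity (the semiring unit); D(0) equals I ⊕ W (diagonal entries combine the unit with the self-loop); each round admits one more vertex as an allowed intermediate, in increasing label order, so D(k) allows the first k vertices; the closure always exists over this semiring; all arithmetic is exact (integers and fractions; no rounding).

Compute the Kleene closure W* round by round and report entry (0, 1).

D(0):
  [∞, -∞, 17]
  [89, ∞, 12]
  [52, 88, ∞]
D(1):
  [∞, -∞, 17]
  [89, ∞, 17]
  [52, 88, ∞]
D(2):
  [∞, -∞, 17]
  [89, ∞, 17]
  [88, 88, ∞]
D(3):
  [∞, 17, 17]
  [89, ∞, 17]
  [88, 88, ∞]
Answer: W*[0][1] = 17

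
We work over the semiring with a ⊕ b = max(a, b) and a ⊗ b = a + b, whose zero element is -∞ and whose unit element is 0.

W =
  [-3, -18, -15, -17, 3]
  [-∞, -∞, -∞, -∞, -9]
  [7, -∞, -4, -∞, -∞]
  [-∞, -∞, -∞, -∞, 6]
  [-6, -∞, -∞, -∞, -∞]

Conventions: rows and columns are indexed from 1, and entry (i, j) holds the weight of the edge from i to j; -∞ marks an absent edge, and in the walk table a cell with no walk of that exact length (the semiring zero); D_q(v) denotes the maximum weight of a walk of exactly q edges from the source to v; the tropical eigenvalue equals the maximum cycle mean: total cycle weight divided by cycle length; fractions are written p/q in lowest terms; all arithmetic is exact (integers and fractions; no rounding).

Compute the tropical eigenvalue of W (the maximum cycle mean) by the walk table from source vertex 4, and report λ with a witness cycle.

q=0: [-∞, -∞, -∞, 0, -∞]
q=1: [-∞, -∞, -∞, -∞, 6]
q=2: [0, -∞, -∞, -∞, -∞]
q=3: [-3, -18, -15, -17, 3]
q=4: [-3, -21, -18, -20, 0]
q=5: [-6, -21, -18, -20, 0]
Optimal cycle mean attained by: cycle 1->5->1, total 3 + (-6), length 2.
Answer: λ = -3/2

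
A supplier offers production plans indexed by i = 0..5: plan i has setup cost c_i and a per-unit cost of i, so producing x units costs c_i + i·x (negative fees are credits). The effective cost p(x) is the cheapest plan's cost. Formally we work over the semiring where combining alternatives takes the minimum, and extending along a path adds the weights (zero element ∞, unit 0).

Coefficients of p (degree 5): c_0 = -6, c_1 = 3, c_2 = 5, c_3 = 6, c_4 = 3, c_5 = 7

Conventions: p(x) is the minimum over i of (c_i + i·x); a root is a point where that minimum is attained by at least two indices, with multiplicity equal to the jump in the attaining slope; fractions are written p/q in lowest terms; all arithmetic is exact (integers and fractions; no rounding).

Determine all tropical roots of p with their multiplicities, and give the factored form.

hull edge (i=0, c=-6) to (i=4, c=3): slope 9/4, span 4
hull edge (i=4, c=3) to (i=5, c=7): slope 4, span 1
Factored form: p(x) = 7 ⊗ (x ⊕ (-4)) ⊗ (x ⊕ (-9/4)) ⊗ (x ⊕ (-9/4)) ⊗ (x ⊕ (-9/4)) ⊗ (x ⊕ (-9/4))
Answer: roots = -4 (mult 1), -9/4 (mult 4)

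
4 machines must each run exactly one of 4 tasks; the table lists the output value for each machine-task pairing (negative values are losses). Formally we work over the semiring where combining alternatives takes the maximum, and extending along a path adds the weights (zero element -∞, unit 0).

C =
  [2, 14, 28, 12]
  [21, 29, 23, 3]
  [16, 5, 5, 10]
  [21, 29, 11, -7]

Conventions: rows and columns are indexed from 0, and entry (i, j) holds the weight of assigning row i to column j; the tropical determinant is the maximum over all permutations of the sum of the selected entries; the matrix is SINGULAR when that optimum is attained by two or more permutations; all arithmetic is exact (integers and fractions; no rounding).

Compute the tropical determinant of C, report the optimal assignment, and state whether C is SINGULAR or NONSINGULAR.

σ = (0, 1, 2, 3): 2 + 29 + 5 + (-7) = 29
σ = (0, 1, 3, 2): 2 + 29 + 10 + 11 = 52
σ = (0, 2, 1, 3): 2 + 23 + 5 + (-7) = 23
σ = (0, 2, 3, 1): 2 + 23 + 10 + 29 = 64
σ = (0, 3, 1, 2): 2 + 3 + 5 + 11 = 21
σ = (0, 3, 2, 1): 2 + 3 + 5 + 29 = 39
σ = (1, 0, 2, 3): 14 + 21 + 5 + (-7) = 33
σ = (1, 0, 3, 2): 14 + 21 + 10 + 11 = 56
σ = (1, 2, 0, 3): 14 + 23 + 16 + (-7) = 46
σ = (1, 2, 3, 0): 14 + 23 + 10 + 21 = 68
σ = (1, 3, 0, 2): 14 + 3 + 16 + 11 = 44
σ = (1, 3, 2, 0): 14 + 3 + 5 + 21 = 43
σ = (2, 0, 1, 3): 28 + 21 + 5 + (-7) = 47
σ = (2, 0, 3, 1): 28 + 21 + 10 + 29 = 88
σ = (2, 1, 0, 3): 28 + 29 + 16 + (-7) = 66
σ = (2, 1, 3, 0): 28 + 29 + 10 + 21 = 88
σ = (2, 3, 0, 1): 28 + 3 + 16 + 29 = 76
σ = (2, 3, 1, 0): 28 + 3 + 5 + 21 = 57
σ = (3, 0, 1, 2): 12 + 21 + 5 + 11 = 49
σ = (3, 0, 2, 1): 12 + 21 + 5 + 29 = 67
σ = (3, 1, 0, 2): 12 + 29 + 16 + 11 = 68
σ = (3, 1, 2, 0): 12 + 29 + 5 + 21 = 67
σ = (3, 2, 0, 1): 12 + 23 + 16 + 29 = 80
σ = (3, 2, 1, 0): 12 + 23 + 5 + 21 = 61
Optimal value attained by: σ = (2, 0, 3, 1).
Answer: det⊕(C) = 88; verdict: SINGULAR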